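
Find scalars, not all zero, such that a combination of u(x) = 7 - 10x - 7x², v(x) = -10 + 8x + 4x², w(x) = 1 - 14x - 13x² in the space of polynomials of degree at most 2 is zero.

Take coordinates with respect to {1, x, x²}.
Row-reduce the matrix with u, v, w as columns; the null space gives the coefficients.
The free variable yields coefficients (3, 2, -1) (any nonzero multiple also works).

3u + 2v - w = 0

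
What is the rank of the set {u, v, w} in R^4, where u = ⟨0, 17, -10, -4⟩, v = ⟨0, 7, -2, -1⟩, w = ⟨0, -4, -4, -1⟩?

rank 2

Apply Gaussian elimination to the matrix whose rows are u, v, w.
There are 2 pivot columns, so rank = 2.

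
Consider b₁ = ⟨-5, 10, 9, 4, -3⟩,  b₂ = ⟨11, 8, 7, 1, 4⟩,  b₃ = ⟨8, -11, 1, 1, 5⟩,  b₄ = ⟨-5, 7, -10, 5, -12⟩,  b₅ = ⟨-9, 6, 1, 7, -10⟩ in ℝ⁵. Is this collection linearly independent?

linearly independent

The matrix [b₁|b₂|b₃|b₄|b₅] has determinant 10480.
A nonzero determinant means the columns are linearly independent.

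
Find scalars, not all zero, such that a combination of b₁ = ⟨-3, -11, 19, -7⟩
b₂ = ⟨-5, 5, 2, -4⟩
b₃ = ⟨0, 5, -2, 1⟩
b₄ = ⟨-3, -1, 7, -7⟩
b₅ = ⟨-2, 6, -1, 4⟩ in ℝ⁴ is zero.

Set up α₁b₁ + … + α₅b₅ = 0 and solve the homogeneous system.
One solution (up to scaling) is (1, 2, 2, -3, -2).

b₁ + 2b₂ + 2b₃ - 3b₄ - 2b₅ = 0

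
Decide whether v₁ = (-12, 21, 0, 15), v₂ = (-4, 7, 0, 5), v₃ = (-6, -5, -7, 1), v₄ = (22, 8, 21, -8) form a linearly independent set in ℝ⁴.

The matrix [v₁|v₂|v₃|v₄] has determinant 0.
A zero determinant means the columns are linearly dependent.

linearly dependent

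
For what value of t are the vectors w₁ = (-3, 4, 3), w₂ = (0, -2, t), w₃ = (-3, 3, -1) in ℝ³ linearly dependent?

t = -8

Place the vectors as rows of a 3×3 matrix; dependence ⇔ determinant zero.
Expanding, det = -3*t - 24.
Solving -3*t - 24 = 0 yields t = -8.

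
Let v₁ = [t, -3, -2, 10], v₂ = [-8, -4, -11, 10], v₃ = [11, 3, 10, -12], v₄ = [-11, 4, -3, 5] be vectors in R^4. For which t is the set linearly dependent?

t = -47/7

Dependence holds iff the 4×4 matrix [v₁ v₂ v₃ v₄] is singular.
Cofactor expansion gives det = 147*t + 987.
Setting this to zero gives t = -47/7.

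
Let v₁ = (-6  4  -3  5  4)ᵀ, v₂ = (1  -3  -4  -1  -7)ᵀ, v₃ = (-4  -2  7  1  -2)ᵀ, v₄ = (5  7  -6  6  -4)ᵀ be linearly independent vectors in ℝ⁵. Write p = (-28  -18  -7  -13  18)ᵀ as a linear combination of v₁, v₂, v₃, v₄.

Write p = a₁v₁ + … + a₄v₄ and equate components.
The system has the unique solution (a₁, …, a₄) = (3, 2, -2, -4).

p = 3v₁ + 2v₂ - 2v₃ - 4v₄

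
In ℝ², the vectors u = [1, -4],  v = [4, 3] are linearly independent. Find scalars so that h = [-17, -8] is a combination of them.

h = -u - 4v

Since u, v are independent, the coefficients expressing h are uniquely determined by a linear system.
The system has the unique solution (c₁, c₂) = (-1, -4).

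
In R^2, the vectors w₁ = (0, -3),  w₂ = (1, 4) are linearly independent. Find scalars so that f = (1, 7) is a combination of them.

f = -w₁ + w₂

Set up the augmented matrix [w₁ | w₂ | f] and row-reduce.
Back-substitution yields (c₁, c₂) = (-1, 1).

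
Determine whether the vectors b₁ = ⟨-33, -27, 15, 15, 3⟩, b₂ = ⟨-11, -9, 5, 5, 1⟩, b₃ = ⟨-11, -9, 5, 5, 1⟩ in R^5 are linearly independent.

Two of the vectors are equal, giving an immediate dependence.

linearly dependent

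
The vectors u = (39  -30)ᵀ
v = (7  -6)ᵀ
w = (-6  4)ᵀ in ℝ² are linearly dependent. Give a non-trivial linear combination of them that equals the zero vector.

u - 3v + 3w = 0

Solve the homogeneous system with u, v, w as columns by row-reducing the coefficient matrix.
The free variable yields coefficients (1, -3, 3) (any nonzero multiple also works).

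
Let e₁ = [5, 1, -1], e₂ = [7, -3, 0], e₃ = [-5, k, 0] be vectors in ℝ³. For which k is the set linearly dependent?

Place the vectors as rows of a 3×3 matrix; dependence ⇔ determinant zero.
The determinant works out to 15 - 7*k.
Setting this to zero gives k = 15/7.

k = 15/7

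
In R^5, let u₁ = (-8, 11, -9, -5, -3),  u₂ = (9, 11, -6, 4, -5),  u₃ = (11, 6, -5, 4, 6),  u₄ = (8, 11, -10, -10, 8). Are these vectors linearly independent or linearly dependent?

linearly independent

Place the vectors as rows of a 4×5 matrix and reduce to echelon form.
The reduction yields 4 nonzero rows, so the rank is 4.
Since rank = 4 (the number of vectors), the set is linearly independent.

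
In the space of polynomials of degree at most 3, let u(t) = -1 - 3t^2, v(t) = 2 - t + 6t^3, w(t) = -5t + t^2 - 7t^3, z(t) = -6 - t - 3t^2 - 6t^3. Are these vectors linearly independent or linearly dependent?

Write each element as a coordinate vector in ℝ⁴ using {1, t, …, t^3}.
The matrix [u|v|w|z] has determinant 405.
A nonzero determinant means the columns are linearly independent.

linearly independent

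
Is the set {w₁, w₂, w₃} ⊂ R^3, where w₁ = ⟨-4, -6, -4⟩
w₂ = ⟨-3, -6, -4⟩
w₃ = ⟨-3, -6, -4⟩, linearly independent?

linearly dependent

Two of the vectors are equal, giving an immediate dependence.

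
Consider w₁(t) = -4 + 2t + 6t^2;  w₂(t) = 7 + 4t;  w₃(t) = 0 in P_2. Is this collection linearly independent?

linearly dependent

Write each element as a coordinate vector in ℝ³ using {1, t, t^2}.
One of the vectors is the zero vector, so the set is linearly dependent.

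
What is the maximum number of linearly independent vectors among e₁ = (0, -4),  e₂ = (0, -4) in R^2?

Row-reduce the 2×2 matrix with these as rows.
There is 1 pivot column, so rank = 1.

1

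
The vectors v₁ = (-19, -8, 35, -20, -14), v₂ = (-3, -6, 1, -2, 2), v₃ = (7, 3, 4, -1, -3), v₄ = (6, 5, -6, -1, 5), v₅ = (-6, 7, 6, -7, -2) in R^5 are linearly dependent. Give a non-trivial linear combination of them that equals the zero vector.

v₁ - 3v₂ - 2v₃ + 2v₄ - 2v₅ = 0

Write the vectors as columns of a matrix and find a nonzero vector in its null space.
One solution (up to scaling) is (1, -3, -2, 2, -2).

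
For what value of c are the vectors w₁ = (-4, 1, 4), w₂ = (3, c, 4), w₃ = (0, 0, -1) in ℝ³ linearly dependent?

c = -3/4

Place the vectors as rows of a 3×3 matrix; dependence ⇔ determinant zero.
Cofactor expansion gives det = 4*c + 3.
Solving 4*c + 3 = 0 yields c = -3/4.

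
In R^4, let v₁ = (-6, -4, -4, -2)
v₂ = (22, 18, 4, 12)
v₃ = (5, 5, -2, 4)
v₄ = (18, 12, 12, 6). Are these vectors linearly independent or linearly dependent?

Form the 4×4 matrix with these as columns; its determinant is 0.
A zero determinant means the columns are linearly dependent.

linearly dependent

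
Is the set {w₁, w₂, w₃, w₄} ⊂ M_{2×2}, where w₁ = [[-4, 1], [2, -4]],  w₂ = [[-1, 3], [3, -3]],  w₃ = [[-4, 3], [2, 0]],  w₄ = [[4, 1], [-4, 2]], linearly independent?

linearly independent

Take coordinates with respect to the standard basis {E₁₁, E₁₂, E₂₁, E₂₂}.
The matrix [w₁|w₂|w₃|w₄] has determinant -240.
A nonzero determinant means the columns are linearly independent.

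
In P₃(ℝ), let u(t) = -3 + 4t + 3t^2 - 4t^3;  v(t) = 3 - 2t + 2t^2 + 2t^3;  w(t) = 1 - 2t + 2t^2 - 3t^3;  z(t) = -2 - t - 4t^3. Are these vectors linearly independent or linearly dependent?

Take coordinates with respect to the standard basis {1, t, …, t^3}.
The matrix [u|v|w|z] has determinant -75.
A nonzero determinant means the columns are linearly independent.

linearly independent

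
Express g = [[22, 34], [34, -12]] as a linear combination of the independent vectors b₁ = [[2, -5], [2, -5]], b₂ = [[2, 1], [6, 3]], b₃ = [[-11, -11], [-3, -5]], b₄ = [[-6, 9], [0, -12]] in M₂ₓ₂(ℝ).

Take coordinate vectors relative to {E₁₁, E₁₂, E₂₁, E₂₂}.
Since b₁, b₂, b₃, b₄ are independent, the coefficients expressing g are uniquely determined by a linear system.
Row-reducing the augmented matrix gives the unique coefficients (a₁, …, a₄) = (2, 4, -2, 2).

g = 2b₁ + 4b₂ - 2b₃ + 2b₄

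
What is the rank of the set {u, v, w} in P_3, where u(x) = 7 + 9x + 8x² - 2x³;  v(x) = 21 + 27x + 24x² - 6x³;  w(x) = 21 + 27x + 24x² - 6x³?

Represent each element by its coordinate vector in ℝ⁴.
Row-reduce the 3×4 matrix with these as rows.
The echelon form has 1 nonzero row, so the rank is 1.

rank 1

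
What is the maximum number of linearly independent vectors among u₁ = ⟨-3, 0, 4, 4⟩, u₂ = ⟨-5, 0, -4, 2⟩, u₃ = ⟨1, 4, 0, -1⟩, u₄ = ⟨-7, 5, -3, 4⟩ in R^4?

Apply Gaussian elimination to the matrix whose rows are u₁, u₂, u₃, u₄.
Reduction leaves 4 leading entries, giving rank 4.

4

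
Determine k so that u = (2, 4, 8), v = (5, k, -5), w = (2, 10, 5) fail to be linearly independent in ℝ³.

Place the vectors as rows of a 3×3 matrix; dependence ⇔ determinant zero.
Expanding, det = 360 - 6*k.
Solving 360 - 6*k = 0 yields k = 60.

k = 60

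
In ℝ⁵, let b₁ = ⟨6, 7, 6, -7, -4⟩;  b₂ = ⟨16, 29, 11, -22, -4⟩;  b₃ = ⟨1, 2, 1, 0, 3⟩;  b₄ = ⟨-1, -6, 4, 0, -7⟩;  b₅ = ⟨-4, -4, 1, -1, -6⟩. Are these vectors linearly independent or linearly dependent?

Form the 5×5 matrix with these as columns; its determinant is 0.
A zero determinant means the columns are linearly dependent.
Indeed 3b₁ - b₂ - 2b₄ + b₅ = 0.

linearly dependent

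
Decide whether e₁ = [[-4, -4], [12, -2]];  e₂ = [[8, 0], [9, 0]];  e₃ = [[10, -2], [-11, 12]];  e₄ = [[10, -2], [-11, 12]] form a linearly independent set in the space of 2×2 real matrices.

Write each element as a coordinate vector in ℝ⁴ using {E₁₁, E₁₂, E₂₁, E₂₂}.
Two of the vectors are equal, giving an immediate dependence.

linearly dependent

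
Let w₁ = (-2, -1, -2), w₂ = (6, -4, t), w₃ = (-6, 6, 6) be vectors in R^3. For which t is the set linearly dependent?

t = -10/3

Place the vectors as rows of a 3×3 matrix; dependence ⇔ determinant zero.
The determinant works out to 18*t + 60.
Solving 18*t + 60 = 0 yields t = -10/3.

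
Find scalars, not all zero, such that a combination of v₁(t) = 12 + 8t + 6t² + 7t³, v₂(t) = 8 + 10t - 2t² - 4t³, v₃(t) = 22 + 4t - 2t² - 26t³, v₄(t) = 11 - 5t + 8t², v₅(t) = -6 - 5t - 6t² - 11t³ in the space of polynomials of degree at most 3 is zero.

2v₁ - 3v₂ + v₃ - 2v₄ = 0

Pass to coordinate vectors relative to the basis {1, t, …, t³}.
Row-reduce the matrix with v₁, v₂, v₃, v₄, v₅ as columns; the null space gives the coefficients.
The free variable yields coefficients (2, -3, 1, -2, 0) (any nonzero multiple also works).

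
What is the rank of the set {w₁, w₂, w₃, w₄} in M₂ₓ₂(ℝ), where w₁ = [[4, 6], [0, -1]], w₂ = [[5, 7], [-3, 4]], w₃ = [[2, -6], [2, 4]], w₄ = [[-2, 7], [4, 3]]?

Represent each element by its coordinate vector in ℝ⁴.
Put the 4×4 matrix [w₁|w₂|w₃|w₄] into echelon form.
There are 4 pivot columns, so rank = 4.

4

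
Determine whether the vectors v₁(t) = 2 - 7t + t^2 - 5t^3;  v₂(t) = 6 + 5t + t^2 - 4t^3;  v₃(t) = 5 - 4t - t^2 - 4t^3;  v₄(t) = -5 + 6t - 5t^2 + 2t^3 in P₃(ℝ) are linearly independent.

Take coordinates with respect to the standard basis {1, t, …, t^3}.
Form the 4×4 matrix with these as columns; its determinant is 1212.
A nonzero determinant means the columns are linearly independent.

linearly independent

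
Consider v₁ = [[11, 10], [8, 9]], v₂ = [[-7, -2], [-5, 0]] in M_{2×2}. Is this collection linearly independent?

Write each element as a coordinate vector in ℝ⁴ using {E₁₁, E₁₂, E₂₁, E₂₂}.
Place the vectors as rows of a 2×4 matrix and reduce to echelon form.
The reduction yields 2 nonzero rows, so the rank is 2.
Since rank = 2 (the number of vectors), the set is linearly independent.

linearly independent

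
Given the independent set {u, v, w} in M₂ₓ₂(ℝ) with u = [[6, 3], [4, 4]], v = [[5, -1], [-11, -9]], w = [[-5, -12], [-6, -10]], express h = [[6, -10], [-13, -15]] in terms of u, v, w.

Work in coordinates with respect to the standard basis {E₁₁, E₁₂, E₂₁, E₂₂}.
Set up the augmented matrix [u | v | w | h] and row-reduce.
Back-substitution yields (α₁, α₂, α₃) = (1, 1, 1).

h = u + v + w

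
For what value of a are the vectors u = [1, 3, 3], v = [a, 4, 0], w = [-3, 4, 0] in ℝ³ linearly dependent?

a = -3

The vectors are dependent exactly when the determinant of the matrix with rows u, v, w vanishes.
The determinant works out to 12*a + 36.
Setting this to zero gives a = -3.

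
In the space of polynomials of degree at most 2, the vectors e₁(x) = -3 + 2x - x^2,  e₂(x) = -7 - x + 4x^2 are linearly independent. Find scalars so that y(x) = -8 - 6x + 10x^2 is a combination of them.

y = -2e₁ + 2e₂

Work in coordinates with respect to the standard basis {1, x, x^2}.
Write y = c₁e₁ + c₂e₂ and equate components.
Back-substitution yields (c₁, c₂) = (-2, 2).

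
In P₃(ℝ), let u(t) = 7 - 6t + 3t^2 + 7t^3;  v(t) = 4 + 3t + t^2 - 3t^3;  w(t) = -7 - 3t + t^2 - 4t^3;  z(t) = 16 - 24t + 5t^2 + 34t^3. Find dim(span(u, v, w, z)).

Represent each element by its coordinate vector in ℝ⁴.
Apply Gaussian elimination to the matrix whose rows are u, v, w, z.
Exactly 3 pivots survive; hence the rank is 3.

3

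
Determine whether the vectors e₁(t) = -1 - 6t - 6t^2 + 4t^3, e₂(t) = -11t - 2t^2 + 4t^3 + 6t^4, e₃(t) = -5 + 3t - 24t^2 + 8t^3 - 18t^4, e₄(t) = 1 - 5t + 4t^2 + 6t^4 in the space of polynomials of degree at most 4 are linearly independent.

linearly dependent

Take coordinates with respect to the standard basis {1, t, …, t^4}.
Row-reduce the matrix whose columns are e₁, e₂, e₃, e₄.
The reduction yields 2 nonzero rows, so the rank is 2.
Since rank 2 < 4, the set is linearly dependent.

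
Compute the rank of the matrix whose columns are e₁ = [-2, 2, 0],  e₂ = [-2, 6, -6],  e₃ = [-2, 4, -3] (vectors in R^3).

2

Form the matrix with e₁, e₂, e₃ as columns and reduce.
Exactly 2 pivots survive; hence the rank is 2.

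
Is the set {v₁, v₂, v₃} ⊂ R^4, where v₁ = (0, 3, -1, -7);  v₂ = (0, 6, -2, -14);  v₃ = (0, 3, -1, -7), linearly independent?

Row-reduce the matrix whose columns are v₁, v₂, v₃.
The reduction yields 1 nonzero row, so the rank is 1.
Since rank 1 < 3, the set is linearly dependent.
Indeed 2v₁ - v₂ = 0.

linearly dependent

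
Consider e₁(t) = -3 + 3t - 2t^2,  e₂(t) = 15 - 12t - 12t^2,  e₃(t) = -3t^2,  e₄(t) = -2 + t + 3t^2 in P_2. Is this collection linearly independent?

Write each element as a coordinate vector in ℝ³ using {1, t, t^2}.
There are 4 vectors in a 3-dimensional space, so they cannot be linearly independent.

linearly dependent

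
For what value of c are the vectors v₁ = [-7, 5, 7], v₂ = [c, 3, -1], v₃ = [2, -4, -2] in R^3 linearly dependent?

c = 1

The vectors are dependent exactly when the determinant of the matrix with rows v₁, v₂, v₃ vanishes.
Expanding, det = 18 - 18*c.
This vanishes exactly when c = 1.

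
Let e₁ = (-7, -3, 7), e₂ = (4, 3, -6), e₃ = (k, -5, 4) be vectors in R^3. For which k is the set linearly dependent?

k = 34/3

The vectors are dependent exactly when the determinant of the matrix with rows e₁, e₂, e₃ vanishes.
Expanding, det = 34 - 3*k.
Solving 34 - 3*k = 0 yields k = 34/3.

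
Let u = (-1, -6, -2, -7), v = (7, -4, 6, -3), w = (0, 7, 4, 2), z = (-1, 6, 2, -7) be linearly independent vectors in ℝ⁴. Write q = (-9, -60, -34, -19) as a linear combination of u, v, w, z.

q = 4u - v - 4w - 2z

Since u, v, w, z are independent, the coefficients expressing q are uniquely determined by a linear system.
The system has the unique solution (a₁, …, a₄) = (4, -1, -4, -2).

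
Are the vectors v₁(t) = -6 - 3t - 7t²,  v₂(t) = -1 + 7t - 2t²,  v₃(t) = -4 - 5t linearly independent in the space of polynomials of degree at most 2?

Take coordinates with respect to the standard basis {1, t, t²}.
Form the 3×3 matrix with these as columns; its determinant is -195.
A nonzero determinant means the columns are linearly independent.

linearly independent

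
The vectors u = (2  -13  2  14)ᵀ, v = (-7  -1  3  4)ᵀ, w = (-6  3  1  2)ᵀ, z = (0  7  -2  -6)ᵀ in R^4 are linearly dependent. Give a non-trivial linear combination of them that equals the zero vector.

u + 2v - 2w + 3z = 0

Solve the homogeneous system with u, v, w, z as columns by row-reducing the coefficient matrix.
The free variable yields coefficients (1, 2, -2, 3) (any nonzero multiple also works).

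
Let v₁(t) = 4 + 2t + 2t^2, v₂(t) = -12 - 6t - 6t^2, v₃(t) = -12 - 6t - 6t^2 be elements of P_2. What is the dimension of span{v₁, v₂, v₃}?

dim = 1

Represent each element by its coordinate vector in ℝ³.
Put the 3×3 matrix [v₁|v₂|v₃] into echelon form.
The echelon form has 1 nonzero row, so the rank is 1.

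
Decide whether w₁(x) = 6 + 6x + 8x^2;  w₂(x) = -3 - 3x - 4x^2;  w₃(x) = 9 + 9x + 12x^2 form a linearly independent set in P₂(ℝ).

linearly dependent

Take coordinates with respect to the standard basis {1, x, x^2}.
Row-reduce the matrix whose columns are w₁, w₂, w₃.
The reduction yields 1 nonzero row, so the rank is 1.
Since rank 1 < 3, the set is linearly dependent.
Indeed w₁ + 2w₂ = 0.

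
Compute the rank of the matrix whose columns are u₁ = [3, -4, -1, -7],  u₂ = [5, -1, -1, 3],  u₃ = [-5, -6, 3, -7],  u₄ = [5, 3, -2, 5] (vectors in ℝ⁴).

Apply Gaussian elimination to the matrix whose rows are u₁, u₂, u₃, u₄.
There are 4 pivot columns, so rank = 4.

rank 4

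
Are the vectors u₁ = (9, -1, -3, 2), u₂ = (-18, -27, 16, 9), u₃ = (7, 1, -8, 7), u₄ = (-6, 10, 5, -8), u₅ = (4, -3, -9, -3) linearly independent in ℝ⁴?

linearly dependent

There are 5 vectors in a 4-dimensional space, so they cannot be linearly independent.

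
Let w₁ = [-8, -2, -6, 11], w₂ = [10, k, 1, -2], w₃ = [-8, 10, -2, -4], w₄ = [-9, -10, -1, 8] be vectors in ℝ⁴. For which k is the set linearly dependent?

k = 15/11

The vectors are dependent exactly when the determinant of the matrix with rows w₁, w₂, w₃, w₄ vanishes.
Expanding, det = 750 - 550*k.
Solving 750 - 550*k = 0 yields k = 15/11.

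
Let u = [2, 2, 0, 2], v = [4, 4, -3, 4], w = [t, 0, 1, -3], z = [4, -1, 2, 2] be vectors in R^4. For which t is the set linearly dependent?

t = -5

The vectors are dependent exactly when the determinant of the matrix with rows u, v, w, z vanishes.
Cofactor expansion gives det = -18*t - 90.
This vanishes exactly when t = -5.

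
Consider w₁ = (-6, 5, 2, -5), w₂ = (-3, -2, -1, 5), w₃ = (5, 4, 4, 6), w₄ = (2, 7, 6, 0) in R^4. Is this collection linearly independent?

The matrix [w₁|w₂|w₃|w₄] has determinant -471.
A nonzero determinant means the columns are linearly independent.

linearly independent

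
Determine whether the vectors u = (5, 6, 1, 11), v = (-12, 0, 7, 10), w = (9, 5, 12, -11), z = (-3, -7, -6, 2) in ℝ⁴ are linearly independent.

linearly independent

Place the vectors as rows of a 4×4 matrix and reduce to echelon form.
The reduction yields 4 nonzero rows, so the rank is 4.
Since rank = 4 (the number of vectors), the set is linearly independent.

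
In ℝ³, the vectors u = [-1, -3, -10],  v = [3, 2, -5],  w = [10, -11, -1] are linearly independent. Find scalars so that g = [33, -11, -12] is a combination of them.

Write g = c₁u + … + c₃w and equate components.
Back-substitution yields (c₁, c₂, c₃) = (-1, 4, 2).

g = -u + 4v + 2w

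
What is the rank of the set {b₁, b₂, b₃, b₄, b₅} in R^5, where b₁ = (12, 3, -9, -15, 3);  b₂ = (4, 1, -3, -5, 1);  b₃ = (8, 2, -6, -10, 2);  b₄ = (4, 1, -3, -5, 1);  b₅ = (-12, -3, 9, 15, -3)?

Apply Gaussian elimination to the matrix whose rows are b₁, b₂, b₃, b₄, b₅.
There is 1 pivot column, so rank = 1.

1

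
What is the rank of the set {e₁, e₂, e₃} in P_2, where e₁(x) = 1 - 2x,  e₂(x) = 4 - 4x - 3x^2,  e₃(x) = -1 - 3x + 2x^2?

Use coordinates relative to {1, x, x^2}.
Row-reduce the 3×3 matrix with these as rows.
Exactly 3 pivots survive; hence the rank is 3.

rank 3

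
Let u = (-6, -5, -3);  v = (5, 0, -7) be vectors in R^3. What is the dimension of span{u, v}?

dim = 2

Row-reduce the 2×3 matrix with these as rows.
Reduction leaves 2 leading entries, giving rank 2.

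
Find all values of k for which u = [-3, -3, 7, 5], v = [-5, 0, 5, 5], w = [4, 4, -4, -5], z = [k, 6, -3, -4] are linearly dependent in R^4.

The vectors are dependent exactly when the determinant of the matrix with rows u, v, w, z vanishes.
Cofactor expansion gives det = 125 - 55*k.
Setting this to zero gives k = 25/11.

k = 25/11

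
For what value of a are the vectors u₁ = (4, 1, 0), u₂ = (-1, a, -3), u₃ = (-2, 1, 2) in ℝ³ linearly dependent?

a = -5/2

The vectors are dependent exactly when the determinant of the matrix with rows u₁, u₂, u₃ vanishes.
Cofactor expansion gives det = 8*a + 20.
This vanishes exactly when a = -5/2.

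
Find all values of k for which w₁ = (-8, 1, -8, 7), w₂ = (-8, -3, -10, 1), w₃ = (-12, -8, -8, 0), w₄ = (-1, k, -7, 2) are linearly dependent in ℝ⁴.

The vectors are dependent exactly when the determinant of the matrix with rows w₁, w₂, w₃, w₄ vanishes.
Cofactor expansion gives det = 1080 - 360*k.
Solving 1080 - 360*k = 0 yields k = 3.

k = 3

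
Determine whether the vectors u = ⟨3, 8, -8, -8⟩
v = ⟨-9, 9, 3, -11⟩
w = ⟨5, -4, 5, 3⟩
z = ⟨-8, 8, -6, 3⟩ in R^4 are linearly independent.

linearly independent

Row-reduce the matrix whose columns are u, v, w, z.
The reduction yields 4 nonzero rows, so the rank is 4.
Since rank = 4 (the number of vectors), the set is linearly independent.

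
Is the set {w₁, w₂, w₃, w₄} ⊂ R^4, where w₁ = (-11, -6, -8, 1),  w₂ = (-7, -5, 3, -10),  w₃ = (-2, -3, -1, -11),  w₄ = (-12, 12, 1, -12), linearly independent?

linearly independent

The matrix [w₁|w₂|w₃|w₄] has determinant 18858.
A nonzero determinant means the columns are linearly independent.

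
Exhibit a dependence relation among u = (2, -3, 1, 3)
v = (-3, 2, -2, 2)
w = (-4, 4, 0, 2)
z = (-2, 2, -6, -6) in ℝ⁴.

2u - 2v + 2w + z = 0

Write the vectors as columns of a matrix and find a nonzero vector in its null space.
One solution (up to scaling) is (2, -2, 2, 1).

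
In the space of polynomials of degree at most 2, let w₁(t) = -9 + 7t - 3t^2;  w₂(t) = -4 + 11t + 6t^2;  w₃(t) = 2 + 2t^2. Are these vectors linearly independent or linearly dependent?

linearly independent

Write each element as a coordinate vector in ℝ³ using {1, t, t^2}.
Place the vectors as rows of a 3×3 matrix and reduce to echelon form.
The reduction yields 3 nonzero rows, so the rank is 3.
Since rank = 3 (the number of vectors), the set is linearly independent.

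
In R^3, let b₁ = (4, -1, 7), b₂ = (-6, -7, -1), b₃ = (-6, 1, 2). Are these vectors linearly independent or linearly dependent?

The matrix [b₁|b₂|b₃] has determinant -406.
A nonzero determinant means the columns are linearly independent.

linearly independent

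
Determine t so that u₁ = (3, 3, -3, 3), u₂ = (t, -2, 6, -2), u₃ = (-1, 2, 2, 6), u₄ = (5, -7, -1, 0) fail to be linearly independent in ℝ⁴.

t = -33/5

Place the vectors as rows of a 4×4 matrix; dependence ⇔ determinant zero.
Expanding, det = -180*t - 1188.
Setting this to zero gives t = -33/5.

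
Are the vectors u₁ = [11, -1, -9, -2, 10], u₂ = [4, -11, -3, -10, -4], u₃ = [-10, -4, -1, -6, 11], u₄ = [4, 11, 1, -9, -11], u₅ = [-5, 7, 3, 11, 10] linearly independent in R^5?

linearly independent

Row-reduce the matrix whose columns are u₁, u₂, u₃, u₄, u₅.
The reduction yields 5 nonzero rows, so the rank is 5.
Since rank = 5 (the number of vectors), the set is linearly independent.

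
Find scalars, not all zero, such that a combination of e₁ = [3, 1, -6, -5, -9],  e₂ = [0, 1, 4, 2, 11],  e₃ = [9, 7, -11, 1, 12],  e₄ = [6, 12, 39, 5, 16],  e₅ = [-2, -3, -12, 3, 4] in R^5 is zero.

Row-reduce the matrix with e₁, e₂, e₃, e₄, e₅ as columns; the null space gives the coefficients.
A generator of the null space is (3, 1, -1, 1, 3).

3e₁ + e₂ - e₃ + e₄ + 3e₅ = 0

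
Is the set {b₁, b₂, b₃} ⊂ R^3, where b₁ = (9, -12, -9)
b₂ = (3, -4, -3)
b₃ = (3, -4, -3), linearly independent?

Form the 3×3 matrix with these as columns; its determinant is 0.
A zero determinant means the columns are linearly dependent.

linearly dependent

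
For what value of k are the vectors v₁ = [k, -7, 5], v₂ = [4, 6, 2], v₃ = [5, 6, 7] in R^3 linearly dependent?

k = -16/5

The set is linearly dependent precisely when det[v₁; v₂; v₃] = 0.
Expanding, det = 30*k + 96.
Setting this to zero gives k = -16/5.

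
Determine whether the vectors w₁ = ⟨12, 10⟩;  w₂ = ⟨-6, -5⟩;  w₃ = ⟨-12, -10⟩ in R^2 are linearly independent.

linearly dependent

There are 3 vectors in a 2-dimensional space, so they cannot be linearly independent.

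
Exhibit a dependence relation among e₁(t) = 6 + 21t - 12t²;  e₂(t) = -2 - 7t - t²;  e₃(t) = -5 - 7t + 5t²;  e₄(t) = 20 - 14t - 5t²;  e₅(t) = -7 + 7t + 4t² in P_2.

3e₁ - e₂ + 8e₃ + e₄ = 0

Take coordinates with respect to {1, t, t²}.
Solve the homogeneous system with e₁, e₂, e₃, e₄, e₅ as columns by row-reducing the coefficient matrix.
One solution (up to scaling) is (3, -1, 8, 1, 0).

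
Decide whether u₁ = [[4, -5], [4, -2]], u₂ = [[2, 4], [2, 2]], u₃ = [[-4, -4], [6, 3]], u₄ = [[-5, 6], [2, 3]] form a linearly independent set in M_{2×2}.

Write each element as a coordinate vector in ℝ⁴ using {E₁₁, E₁₂, E₂₁, E₂₂}.
Row-reduce the matrix whose columns are u₁, u₂, u₃, u₄.
The reduction yields 4 nonzero rows, so the rank is 4.
Since rank = 4 (the number of vectors), the set is linearly independent.

linearly independent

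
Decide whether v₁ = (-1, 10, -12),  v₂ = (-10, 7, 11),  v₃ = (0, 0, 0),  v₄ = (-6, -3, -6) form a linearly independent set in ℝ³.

There are 4 vectors in a 3-dimensional space, so they cannot be linearly independent.

linearly dependent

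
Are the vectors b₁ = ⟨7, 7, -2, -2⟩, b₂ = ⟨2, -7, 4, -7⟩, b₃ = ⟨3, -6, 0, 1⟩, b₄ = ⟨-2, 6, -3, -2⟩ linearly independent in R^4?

The matrix [b₁|b₂|b₃|b₄] has determinant -1682.
A nonzero determinant means the columns are linearly independent.

linearly independent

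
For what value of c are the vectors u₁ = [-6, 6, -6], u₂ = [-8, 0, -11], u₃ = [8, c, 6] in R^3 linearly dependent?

c = -40/3

Place the vectors as rows of a 3×3 matrix; dependence ⇔ determinant zero.
The determinant works out to -18*c - 240.
Setting this to zero gives c = -40/3.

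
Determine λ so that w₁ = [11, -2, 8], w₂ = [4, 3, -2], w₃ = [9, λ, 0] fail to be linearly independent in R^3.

Place the vectors as rows of a 3×3 matrix; dependence ⇔ determinant zero.
Expanding, det = 54*λ - 180.
Setting this to zero gives λ = 10/3.

λ = 10/3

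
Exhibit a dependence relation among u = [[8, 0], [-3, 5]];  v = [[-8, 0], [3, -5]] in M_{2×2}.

Take coordinates with respect to {E₁₁, E₁₂, E₂₁, E₂₂}.
Row-reduce the matrix with u, v as columns; the null space gives the coefficients.
One solution (up to scaling) is (1, 1).

u + v = 0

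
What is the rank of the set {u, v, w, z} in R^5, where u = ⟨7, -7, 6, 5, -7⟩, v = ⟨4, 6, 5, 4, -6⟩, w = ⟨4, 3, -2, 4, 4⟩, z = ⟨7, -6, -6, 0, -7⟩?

Apply Gaussian elimination to the matrix whose rows are u, v, w, z.
Reduction leaves 4 leading entries, giving rank 4.

4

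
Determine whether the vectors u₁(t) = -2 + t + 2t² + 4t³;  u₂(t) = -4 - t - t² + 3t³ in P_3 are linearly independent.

Write each element as a coordinate vector in ℝ⁴ using {1, t, …, t³}.
Row-reduce the matrix whose columns are u₁, u₂.
The reduction yields 2 nonzero rows, so the rank is 2.
Since rank = 2 (the number of vectors), the set is linearly independent.

linearly independent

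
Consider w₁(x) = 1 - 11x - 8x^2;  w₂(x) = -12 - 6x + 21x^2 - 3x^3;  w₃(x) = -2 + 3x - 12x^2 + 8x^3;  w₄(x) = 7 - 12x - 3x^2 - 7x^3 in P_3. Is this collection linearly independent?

Take coordinates with respect to the standard basis {1, x, …, x^3}.
Row-reduce the matrix whose columns are w₁, w₂, w₃, w₄.
The reduction yields 3 nonzero rows, so the rank is 3.
Since rank 3 < 4, the set is linearly dependent.

linearly dependent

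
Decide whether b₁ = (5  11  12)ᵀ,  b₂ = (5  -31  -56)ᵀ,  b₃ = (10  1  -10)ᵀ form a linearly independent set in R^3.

linearly dependent

Form the 3×3 matrix with these as columns; its determinant is 0.
A zero determinant means the columns are linearly dependent.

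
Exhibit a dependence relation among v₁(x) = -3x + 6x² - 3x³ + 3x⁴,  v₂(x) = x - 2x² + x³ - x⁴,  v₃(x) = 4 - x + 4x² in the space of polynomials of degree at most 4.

Pass to coordinate vectors relative to the basis {1, x, …, x⁴}.
Row-reduce the matrix with v₁, v₂, v₃ as columns; the null space gives the coefficients.
One solution (up to scaling) is (1, 3, 0).

v₁ + 3v₂ = 0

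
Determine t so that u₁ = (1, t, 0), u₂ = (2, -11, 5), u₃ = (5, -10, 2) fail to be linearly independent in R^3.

The set is linearly dependent precisely when det[u₁; u₂; u₃] = 0.
Expanding, det = 21*t + 28.
Setting this to zero gives t = -4/3.

t = -4/3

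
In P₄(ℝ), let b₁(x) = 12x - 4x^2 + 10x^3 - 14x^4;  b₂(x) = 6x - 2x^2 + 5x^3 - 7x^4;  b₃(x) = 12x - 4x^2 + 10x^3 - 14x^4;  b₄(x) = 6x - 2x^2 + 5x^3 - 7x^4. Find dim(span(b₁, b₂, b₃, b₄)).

Pass to coordinate vectors with respect to the basis {1, x, …, x^4}.
Form the matrix with b₁, b₂, b₃, b₄ as columns and reduce.
Exactly 1 pivot survives; hence the rank is 1.

dim = 1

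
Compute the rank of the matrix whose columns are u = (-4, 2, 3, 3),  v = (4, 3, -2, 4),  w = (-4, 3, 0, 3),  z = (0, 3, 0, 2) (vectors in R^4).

rank 4

Form the matrix with u, v, w, z as columns and reduce.
There are 4 pivot columns, so rank = 4.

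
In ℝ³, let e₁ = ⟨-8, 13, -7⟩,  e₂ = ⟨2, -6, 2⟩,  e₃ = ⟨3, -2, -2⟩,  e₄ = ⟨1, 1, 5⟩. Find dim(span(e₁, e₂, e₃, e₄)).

dim = 3

Put the 3×4 matrix [e₁|e₂|e₃|e₄] into echelon form.
Reduction leaves 3 leading entries, giving rank 3.
(With 4 elements in a 3-dimensional space the rank is at most 3.)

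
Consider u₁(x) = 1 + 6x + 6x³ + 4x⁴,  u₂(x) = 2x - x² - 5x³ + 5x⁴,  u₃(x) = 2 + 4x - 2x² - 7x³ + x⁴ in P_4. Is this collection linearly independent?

Write each element as a coordinate vector in ℝ⁵ using {1, x, …, x⁴}.
Place the vectors as rows of a 3×5 matrix and reduce to echelon form.
The reduction yields 3 nonzero rows, so the rank is 3.
Since rank = 3 (the number of vectors), the set is linearly independent.

linearly independent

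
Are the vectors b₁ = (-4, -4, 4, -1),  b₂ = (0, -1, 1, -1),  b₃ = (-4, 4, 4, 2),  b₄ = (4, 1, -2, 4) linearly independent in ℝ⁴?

linearly independent

The matrix [b₁|b₂|b₃|b₄] has determinant 172.
A nonzero determinant means the columns are linearly independent.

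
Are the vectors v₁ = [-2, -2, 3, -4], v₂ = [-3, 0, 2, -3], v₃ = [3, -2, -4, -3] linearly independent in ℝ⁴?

linearly independent

Place the vectors as rows of a 3×4 matrix and reduce to echelon form.
The reduction yields 3 nonzero rows, so the rank is 3.
Since rank = 3 (the number of vectors), the set is linearly independent.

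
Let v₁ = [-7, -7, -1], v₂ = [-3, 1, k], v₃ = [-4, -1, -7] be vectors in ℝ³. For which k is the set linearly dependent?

The vectors are dependent exactly when the determinant of the matrix with rows v₁, v₂, v₃ vanishes.
Expanding, det = 21*k + 189.
Setting this to zero gives k = -9.

k = -9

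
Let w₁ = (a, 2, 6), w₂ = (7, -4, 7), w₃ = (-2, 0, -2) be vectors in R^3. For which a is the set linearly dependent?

Dependence holds iff the 3×3 matrix [w₁ w₂ w₃] is singular.
Expanding, det = 8*a - 48.
Solving 8*a - 48 = 0 yields a = 6.

a = 6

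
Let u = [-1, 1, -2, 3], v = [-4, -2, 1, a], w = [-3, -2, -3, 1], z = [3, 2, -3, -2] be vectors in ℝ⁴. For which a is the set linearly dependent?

a = 33/10

The set is linearly dependent precisely when det[u; v; w; z] = 0.
Cofactor expansion gives det = 99 - 30*a.
Setting this to zero gives a = 33/10.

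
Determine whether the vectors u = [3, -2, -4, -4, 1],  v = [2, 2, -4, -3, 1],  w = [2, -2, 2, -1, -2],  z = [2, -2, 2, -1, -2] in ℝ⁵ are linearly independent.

Two of the vectors are equal, giving an immediate dependence.

linearly dependent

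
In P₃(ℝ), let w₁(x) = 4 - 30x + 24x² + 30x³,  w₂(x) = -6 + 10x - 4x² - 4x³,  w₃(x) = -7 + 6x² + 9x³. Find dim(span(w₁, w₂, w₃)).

Use coordinates relative to {1, x, …, x³}.
Row-reduce the 3×4 matrix with these as rows.
Exactly 2 pivots survive; hence the rank is 2.

dim = 2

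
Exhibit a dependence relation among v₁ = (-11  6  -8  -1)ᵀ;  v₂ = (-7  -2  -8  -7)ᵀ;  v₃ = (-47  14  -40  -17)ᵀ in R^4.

Set up α₁v₁ + … + α₃v₃ = 0 and solve the homogeneous system.
A generator of the null space is (3, 2, -1).

3v₁ + 2v₂ - v₃ = 0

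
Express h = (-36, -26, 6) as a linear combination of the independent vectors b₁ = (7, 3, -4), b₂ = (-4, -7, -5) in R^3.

Solve the system with b₁, b₂ as columns and h as the right-hand side.
Row-reducing the augmented matrix gives the unique coefficients (a₁, a₂) = (-4, 2).

h = -4b₁ + 2b₂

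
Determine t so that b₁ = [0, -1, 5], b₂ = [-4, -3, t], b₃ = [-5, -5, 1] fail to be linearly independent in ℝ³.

The vectors are dependent exactly when the determinant of the matrix with rows b₁, b₂, b₃ vanishes.
Cofactor expansion gives det = 5*t + 21.
Setting this to zero gives t = -21/5.

t = -21/5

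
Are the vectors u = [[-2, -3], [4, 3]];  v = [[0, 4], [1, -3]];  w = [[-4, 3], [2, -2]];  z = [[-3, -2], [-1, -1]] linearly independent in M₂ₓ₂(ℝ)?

Write each element as a coordinate vector in ℝ⁴ using {E₁₁, E₁₂, E₂₁, E₂₂}.
The matrix [u|v|w|z] has determinant -163.
A nonzero determinant means the columns are linearly independent.

linearly independent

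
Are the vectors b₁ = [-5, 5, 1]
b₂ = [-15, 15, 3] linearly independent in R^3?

linearly dependent

Place the vectors as rows of a 2×3 matrix and reduce to echelon form.
The reduction yields 1 nonzero row, so the rank is 1.
Since rank 1 < 2, the set is linearly dependent.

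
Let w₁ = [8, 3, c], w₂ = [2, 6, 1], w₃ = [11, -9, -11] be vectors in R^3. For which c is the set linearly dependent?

The vectors are dependent exactly when the determinant of the matrix with rows w₁, w₂, w₃ vanishes.
Cofactor expansion gives det = -84*c - 357.
Setting this to zero gives c = -17/4.

c = -17/4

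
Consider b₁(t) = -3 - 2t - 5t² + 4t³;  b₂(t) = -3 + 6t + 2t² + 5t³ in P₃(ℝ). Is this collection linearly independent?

linearly independent

Take coordinates with respect to the standard basis {1, t, …, t³}.
Place the vectors as rows of a 2×4 matrix and reduce to echelon form.
The reduction yields 2 nonzero rows, so the rank is 2.
Since rank = 2 (the number of vectors), the set is linearly independent.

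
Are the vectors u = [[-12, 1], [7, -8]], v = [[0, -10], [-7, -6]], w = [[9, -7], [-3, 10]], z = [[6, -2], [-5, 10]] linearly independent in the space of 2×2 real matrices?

linearly independent

Take coordinates with respect to the standard basis {E₁₁, E₁₂, E₂₁, E₂₂}.
Row-reduce the matrix whose columns are u, v, w, z.
The reduction yields 4 nonzero rows, so the rank is 4.
Since rank = 4 (the number of vectors), the set is linearly independent.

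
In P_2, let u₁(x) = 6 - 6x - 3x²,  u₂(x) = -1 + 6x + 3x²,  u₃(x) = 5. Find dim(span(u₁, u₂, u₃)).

Pass to coordinate vectors with respect to the basis {1, x, x²}.
Row-reduce the 3×3 matrix with these as rows.
Reduction leaves 2 leading entries, giving rank 2.

dim = 2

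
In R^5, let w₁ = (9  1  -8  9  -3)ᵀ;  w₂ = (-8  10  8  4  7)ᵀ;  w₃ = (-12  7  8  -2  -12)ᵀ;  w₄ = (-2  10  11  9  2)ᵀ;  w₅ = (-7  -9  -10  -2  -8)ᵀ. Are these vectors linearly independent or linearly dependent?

linearly independent

Row-reduce the matrix whose columns are w₁, w₂, w₃, w₄, w₅.
The reduction yields 5 nonzero rows, so the rank is 5.
Since rank = 5 (the number of vectors), the set is linearly independent.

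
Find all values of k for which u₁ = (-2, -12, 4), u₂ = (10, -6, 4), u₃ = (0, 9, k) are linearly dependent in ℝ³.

k = -36/11

The vectors are dependent exactly when the determinant of the matrix with rows u₁, u₂, u₃ vanishes.
The determinant works out to 132*k + 432.
Setting this to zero gives k = -36/11.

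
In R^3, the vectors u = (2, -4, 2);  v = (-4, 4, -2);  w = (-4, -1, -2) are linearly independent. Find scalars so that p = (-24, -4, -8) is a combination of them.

p = 4u + 4v + 4w

Set up the augmented matrix [u | v | w | p] and row-reduce.
Back-substitution yields (α₁, α₂, α₃) = (4, 4, 4).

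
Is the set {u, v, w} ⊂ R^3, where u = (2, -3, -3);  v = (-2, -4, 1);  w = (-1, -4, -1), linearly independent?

linearly independent

The matrix [u|v|w] has determinant 13.
A nonzero determinant means the columns are linearly independent.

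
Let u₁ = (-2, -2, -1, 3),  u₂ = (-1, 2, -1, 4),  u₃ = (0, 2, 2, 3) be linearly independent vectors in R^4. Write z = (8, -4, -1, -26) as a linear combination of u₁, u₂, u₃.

z = -3u₁ - 2u₂ - 3u₃

Solve the system with u₁, u₂, u₃ as columns and z as the right-hand side.
The system has the unique solution (c₁, c₂, c₃) = (-3, -2, -3).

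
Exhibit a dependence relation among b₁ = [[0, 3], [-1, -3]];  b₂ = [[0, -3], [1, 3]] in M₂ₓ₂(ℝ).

b₁ + b₂ = 0

Pass to coordinate vectors relative to the basis {E₁₁, E₁₂, E₂₁, E₂₂}.
Write the vectors as columns of a matrix and find a nonzero vector in its null space.
The free variable yields coefficients (1, 1) (any nonzero multiple also works).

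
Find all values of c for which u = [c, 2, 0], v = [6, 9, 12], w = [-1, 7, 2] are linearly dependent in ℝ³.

c = -8/11

Dependence holds iff the 3×3 matrix [u v w] is singular.
Cofactor expansion gives det = -66*c - 48.
This vanishes exactly when c = -8/11.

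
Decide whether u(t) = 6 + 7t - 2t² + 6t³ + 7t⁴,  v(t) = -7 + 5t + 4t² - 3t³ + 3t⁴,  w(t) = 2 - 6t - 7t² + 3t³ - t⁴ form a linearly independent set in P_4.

Take coordinates with respect to the standard basis {1, t, …, t⁴}.
Row-reduce the matrix whose columns are u, v, w.
The reduction yields 3 nonzero rows, so the rank is 3.
Since rank = 3 (the number of vectors), the set is linearly independent.

linearly independent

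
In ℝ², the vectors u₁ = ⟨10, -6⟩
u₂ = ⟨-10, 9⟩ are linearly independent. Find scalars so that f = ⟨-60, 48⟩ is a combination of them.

Since u₁, u₂ are independent, the coefficients expressing f are uniquely determined by a linear system.
Back-substitution yields (a₁, a₂) = (-2, 4).

f = -2u₁ + 4u₂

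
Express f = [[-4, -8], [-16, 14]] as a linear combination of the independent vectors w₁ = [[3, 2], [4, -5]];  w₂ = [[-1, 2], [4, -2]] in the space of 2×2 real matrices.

f = -2w₁ - 2w₂

Take coordinate vectors relative to {E₁₁, E₁₂, E₂₁, E₂₂}.
Since w₁, w₂ are independent, the coefficients expressing f are uniquely determined by a linear system.
Back-substitution yields (α₁, α₂) = (-2, -2).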